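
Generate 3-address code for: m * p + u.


Break into single-operator statements:
t1 = m * p
t2 = t1 + u


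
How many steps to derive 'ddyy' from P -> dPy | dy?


Derivation: P => dPy => ddyy
Steps: 2


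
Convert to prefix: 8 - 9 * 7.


'*' binds tighter: tree is (- 8 (* 9 7))
Prefix: - 8 * 9 7


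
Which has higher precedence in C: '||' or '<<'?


'<<' is shift (level 8); '||' is logical OR (level 1)
Higher level binds tighter
'<<' has higher precedence than '||'


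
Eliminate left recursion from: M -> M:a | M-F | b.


Left-recursive alternatives: M:a, M-F; non-recursive: b
Introduce M': M -> bM', M' -> :aM' | -FM' | ε


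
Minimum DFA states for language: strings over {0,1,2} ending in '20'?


Track the longest suffix of input matching a prefix of '20': 3 classes (prefixes of length 0..2)
Minimal DFA: 3 states


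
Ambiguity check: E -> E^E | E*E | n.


'n^n*n' has two parse trees (no precedence encoded between ^ and *)
Ambiguous


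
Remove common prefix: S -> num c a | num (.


Common prefix: 'num'
Factored: S -> num S', S' -> c a | (


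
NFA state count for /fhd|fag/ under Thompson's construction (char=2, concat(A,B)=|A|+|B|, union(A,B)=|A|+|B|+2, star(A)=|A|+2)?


Syntax tree has 6 char leaf(s), 1 union(s), 0 star(s)
chars contribute 6×2 = 12; each union adds +2; each star adds +2
Total: 12 + 2 + 0 = 14 states


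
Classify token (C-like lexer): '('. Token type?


Pattern: delimiter/punctuation
Type: PUNCTUATION


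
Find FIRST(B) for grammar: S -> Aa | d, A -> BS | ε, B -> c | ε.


Per alternative of B: FIRST(c) = {c}; FIRST(ε) = {ε}
FIRST(B) = {c, ε}


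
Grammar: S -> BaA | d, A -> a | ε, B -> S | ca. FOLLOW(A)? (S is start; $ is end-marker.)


$ ∈ FOLLOW(S). For each A -> αBβ: add FIRST(β)\{ε} to FOLLOW(B); if β nullable, add FOLLOW(A).
FOLLOW(A) = {$, a}


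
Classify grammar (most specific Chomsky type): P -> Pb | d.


Left-linear: every RHS is a terminal or one nonterminal followed by a terminal
Classification: Type 3 (Regular)


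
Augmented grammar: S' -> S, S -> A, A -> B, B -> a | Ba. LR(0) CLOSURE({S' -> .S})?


Start: S' -> .S
For each item with dot before a nonterminal B, add B -> .γ for every B-production
Closure: [S' -> .S, S -> .A, A -> .B, B -> .a, B -> .Ba]


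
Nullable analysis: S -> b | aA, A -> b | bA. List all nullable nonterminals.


A nonterminal is nullable iff some alternative derives ε (directly, or every symbol in it is nullable)
Nullable: {}


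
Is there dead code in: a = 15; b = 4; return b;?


a is assigned but never read
Dead: 'a = 15'


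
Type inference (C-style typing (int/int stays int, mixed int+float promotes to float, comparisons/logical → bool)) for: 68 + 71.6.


Operand types: int + float
Rule: mixed int/float promotes to float; int/int stays int
Result type: float


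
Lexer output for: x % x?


Scan left to right, longest-match per lexeme
Tokens: ID(x), OP(%), ID(x)


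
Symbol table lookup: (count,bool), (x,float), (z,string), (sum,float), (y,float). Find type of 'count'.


Lookup 'count' → type bool


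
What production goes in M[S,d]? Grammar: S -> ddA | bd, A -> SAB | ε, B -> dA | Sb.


For [S, d]: 'd' ∈ FIRST(ddA)
Entry: S -> ddA


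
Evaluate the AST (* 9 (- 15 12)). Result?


Evaluate inner: (- 15 12) = 3
Evaluate root: (* 9 3) = 27
Result: 27


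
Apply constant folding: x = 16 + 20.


16 + 20 = 36 at compile time
Optimized: x = 36


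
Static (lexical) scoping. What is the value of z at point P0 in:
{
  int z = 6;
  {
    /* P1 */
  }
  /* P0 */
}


z declared in the same block as P0
z = 6


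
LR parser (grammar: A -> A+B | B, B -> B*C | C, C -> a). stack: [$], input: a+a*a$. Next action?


no handle on stack; shift 'a'
Action: shift


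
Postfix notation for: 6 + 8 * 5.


* has higher precedence, evaluate 8*5 first
Postfix: 6 8 5 * +


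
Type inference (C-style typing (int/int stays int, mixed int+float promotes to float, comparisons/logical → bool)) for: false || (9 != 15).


Operand types: bool || bool
Rule: logical operators take bool operands and yield bool
Result type: bool


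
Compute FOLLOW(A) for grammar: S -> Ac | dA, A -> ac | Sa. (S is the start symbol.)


$ ∈ FOLLOW(S). For each A -> αBβ: add FIRST(β)\{ε} to FOLLOW(B); if β nullable, add FOLLOW(A).
FOLLOW(A) = {$, a, c}


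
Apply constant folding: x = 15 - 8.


15 - 8 = 7 at compile time
Optimized: x = 7


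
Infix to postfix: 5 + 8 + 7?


Left to right (same or higher precedence on left)
Postfix: 5 8 + 7 +


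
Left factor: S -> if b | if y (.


Common prefix: 'if'
Factored: S -> if S', S' -> b | y (


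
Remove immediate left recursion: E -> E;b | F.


Left-recursive alternatives: E;b; non-recursive: F
Introduce E': E -> FE', E' -> ;bE' | ε


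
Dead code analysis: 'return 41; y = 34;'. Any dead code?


statement follows a return and is unreachable
Dead: 'y = 34'


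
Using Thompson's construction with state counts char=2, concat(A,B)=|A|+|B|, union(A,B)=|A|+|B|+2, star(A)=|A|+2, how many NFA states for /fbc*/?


Syntax tree has 3 char leaf(s), 0 union(s), 1 star(s)
chars contribute 3×2 = 6; each union adds +2; each star adds +2
Total: 6 + 0 + 2 = 8 states


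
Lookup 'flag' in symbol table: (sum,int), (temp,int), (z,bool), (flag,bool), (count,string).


Lookup 'flag' → type bool


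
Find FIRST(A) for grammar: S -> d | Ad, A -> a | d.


Per alternative of A: FIRST(a) = {a}; FIRST(d) = {d}
FIRST(A) = {a, d}


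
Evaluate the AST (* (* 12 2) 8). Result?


Evaluate inner: (* 12 2) = 24
Evaluate root: (* 24 8) = 192
Result: 192


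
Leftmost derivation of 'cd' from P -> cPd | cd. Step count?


Derivation: P => cd
Steps: 1


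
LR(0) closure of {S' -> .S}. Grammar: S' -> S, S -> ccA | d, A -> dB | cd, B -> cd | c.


Start: S' -> .S
For each item with dot before a nonterminal B, add B -> .γ for every B-production
Closure: [S' -> .S, S -> .ccA, S -> .d]


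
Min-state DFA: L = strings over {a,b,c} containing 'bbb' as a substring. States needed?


KMP-style automaton: 3 progress states + 1 absorbing accept = 4
Minimal DFA: 4 states


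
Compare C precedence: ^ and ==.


'==' is equality (level 6); '^' is bitwise XOR (level 4)
Higher level binds tighter
'==' has higher precedence than '^'


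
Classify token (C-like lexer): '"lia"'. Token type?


Pattern: double-quoted sequence
Type: STRING_LITERAL


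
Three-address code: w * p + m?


Break into single-operator statements:
t1 = w * p
t2 = t1 + m


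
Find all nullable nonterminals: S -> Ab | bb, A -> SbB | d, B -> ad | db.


A nonterminal is nullable iff some alternative derives ε (directly, or every symbol in it is nullable)
Nullable: {}


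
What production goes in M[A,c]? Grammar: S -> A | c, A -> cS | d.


For [A, c]: 'c' ∈ FIRST(cS)
Entry: A -> cS


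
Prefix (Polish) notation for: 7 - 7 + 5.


left-to-right (same/higher precedence on left): tree is (+ (- 7 7) 5)
Prefix: + - 7 7 5


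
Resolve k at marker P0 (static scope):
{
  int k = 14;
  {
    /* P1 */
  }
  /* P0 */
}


k declared in the same block as P0
k = 14


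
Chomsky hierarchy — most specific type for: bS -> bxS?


LHS has context (more than one symbol) and |LHS| ≤ |RHS|
Classification: Type 1 (Context-Sensitive)


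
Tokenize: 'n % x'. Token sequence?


Scan left to right, longest-match per lexeme
Tokens: ID(n), OP(%), ID(x)


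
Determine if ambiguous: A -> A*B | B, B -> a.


precedence layered via separate nonterminal B: deterministic
Unambiguous


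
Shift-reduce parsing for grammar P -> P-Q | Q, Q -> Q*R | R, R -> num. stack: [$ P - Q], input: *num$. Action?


'*' can extend Q; shift to build Q -> Q*R
Action: shift


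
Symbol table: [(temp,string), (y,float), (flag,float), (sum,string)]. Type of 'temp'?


Lookup 'temp' → type string


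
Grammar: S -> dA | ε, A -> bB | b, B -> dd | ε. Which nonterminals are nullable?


A nonterminal is nullable iff some alternative derives ε (directly, or every symbol in it is nullable)
Nullable: {B, S}


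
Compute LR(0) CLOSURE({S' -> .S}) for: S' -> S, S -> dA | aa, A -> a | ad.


Start: S' -> .S
For each item with dot before a nonterminal B, add B -> .γ for every B-production
Closure: [S' -> .S, S -> .dA, S -> .aa]


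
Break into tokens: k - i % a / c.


Scan left to right, longest-match per lexeme
Tokens: ID(k), OP(-), ID(i), OP(%), ID(a), OP(/), ID(c)


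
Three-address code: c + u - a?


Break into single-operator statements:
t1 = c + u
t2 = t1 - a


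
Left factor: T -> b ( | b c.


Common prefix: 'b'
Factored: T -> b T', T' -> ( | c


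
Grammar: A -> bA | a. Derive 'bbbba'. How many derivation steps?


Derivation: A => bA => bbA => bbbA => bbbbA => bbbba
Steps: 5


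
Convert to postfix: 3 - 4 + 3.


Left to right (same or higher precedence on left)
Postfix: 3 4 - 3 +


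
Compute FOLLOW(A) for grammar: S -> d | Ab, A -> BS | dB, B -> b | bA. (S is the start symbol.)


$ ∈ FOLLOW(S). For each A -> αBβ: add FIRST(β)\{ε} to FOLLOW(B); if β nullable, add FOLLOW(A).
FOLLOW(A) = {b, d}


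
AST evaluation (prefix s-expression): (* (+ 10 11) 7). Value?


Evaluate inner: (+ 10 11) = 21
Evaluate root: (* 21 7) = 147
Result: 147


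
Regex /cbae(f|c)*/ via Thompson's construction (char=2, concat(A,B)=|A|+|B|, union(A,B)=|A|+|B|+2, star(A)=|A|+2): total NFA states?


Syntax tree has 6 char leaf(s), 1 union(s), 1 star(s)
chars contribute 6×2 = 12; each union adds +2; each star adds +2
Total: 12 + 2 + 2 = 16 states


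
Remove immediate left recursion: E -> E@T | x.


Left-recursive alternatives: E@T; non-recursive: x
Introduce E': E -> xE', E' -> @TE' | ε


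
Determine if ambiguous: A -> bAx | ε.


balanced b^n…x^n: each string has a unique parse
Unambiguous


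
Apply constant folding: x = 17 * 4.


17 * 4 = 68 at compile time
Optimized: x = 68


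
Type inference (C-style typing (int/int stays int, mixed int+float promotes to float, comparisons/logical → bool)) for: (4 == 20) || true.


Operand types: bool || bool
Rule: logical operators take bool operands and yield bool
Result type: bool


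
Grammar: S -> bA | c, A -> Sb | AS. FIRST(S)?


Per alternative of S: FIRST(bA) = {b}; FIRST(c) = {c}
FIRST(S) = {b, c}


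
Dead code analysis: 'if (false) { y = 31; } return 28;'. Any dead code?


condition is constant false, so the whole block is unreachable
Dead: 'if (false) { y = 31; }'


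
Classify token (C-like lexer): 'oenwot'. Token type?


Pattern: letter/underscore followed by alphanumerics, not a keyword
Type: IDENTIFIER


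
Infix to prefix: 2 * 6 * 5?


left-to-right (same/higher precedence on left): tree is (* (* 2 6) 5)
Prefix: * * 2 6 5


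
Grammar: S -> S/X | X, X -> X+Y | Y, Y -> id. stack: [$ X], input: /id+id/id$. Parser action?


lookahead ∉ {+} so X won't extend; reduce S -> X
Action: reduce (S -> X)


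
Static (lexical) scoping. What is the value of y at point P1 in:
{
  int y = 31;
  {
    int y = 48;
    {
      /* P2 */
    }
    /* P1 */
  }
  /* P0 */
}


y declared in the same block as P1
y = 48


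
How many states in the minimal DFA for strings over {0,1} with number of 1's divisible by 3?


Track (count of 1) mod 3: states 0..2, accept at 0
Minimal DFA: 3 states


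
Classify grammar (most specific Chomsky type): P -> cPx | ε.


Single nonterminal LHS, but c^n x^n is not regular
Classification: Type 2 (Context-Free)


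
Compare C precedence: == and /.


'/' is multiplicative (level 10); '==' is equality (level 6)
Higher level binds tighter
'/' has higher precedence than '=='


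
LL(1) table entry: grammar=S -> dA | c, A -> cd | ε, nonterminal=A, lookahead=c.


For [A, c]: 'c' ∈ FIRST(cd)
Entry: A -> cd


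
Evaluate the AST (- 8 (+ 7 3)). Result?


Evaluate inner: (+ 7 3) = 10
Evaluate root: (- 8 10) = -2
Result: -2


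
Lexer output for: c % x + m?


Scan left to right, longest-match per lexeme
Tokens: ID(c), OP(%), ID(x), OP(+), ID(m)


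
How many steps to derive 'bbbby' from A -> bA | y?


Derivation: A => bA => bbA => bbbA => bbbbA => bbbby
Steps: 5


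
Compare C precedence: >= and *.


'*' is multiplicative (level 10); '>=' is relational (level 7)
Higher level binds tighter
'*' has higher precedence than '>='


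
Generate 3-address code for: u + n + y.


Break into single-operator statements:
t1 = u + n
t2 = t1 + y


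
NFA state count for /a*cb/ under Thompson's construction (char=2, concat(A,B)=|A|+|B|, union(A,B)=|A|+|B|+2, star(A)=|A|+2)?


Syntax tree has 3 char leaf(s), 0 union(s), 1 star(s)
chars contribute 3×2 = 6; each union adds +2; each star adds +2
Total: 6 + 0 + 2 = 8 states


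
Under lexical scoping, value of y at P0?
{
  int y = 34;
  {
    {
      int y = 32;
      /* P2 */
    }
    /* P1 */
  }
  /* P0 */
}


y declared in the same block as P0
y = 34


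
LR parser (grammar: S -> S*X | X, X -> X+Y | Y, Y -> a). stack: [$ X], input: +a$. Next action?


shift '+' to continue X -> X+Y
Action: shift


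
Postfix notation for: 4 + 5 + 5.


Left to right (same or higher precedence on left)
Postfix: 4 5 + 5 +


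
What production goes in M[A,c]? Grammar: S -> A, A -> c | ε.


For [A, c]: 'c' ∈ FIRST(c)
Entry: A -> c


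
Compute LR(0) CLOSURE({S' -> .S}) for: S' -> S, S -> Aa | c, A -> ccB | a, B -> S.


Start: S' -> .S
For each item with dot before a nonterminal B, add B -> .γ for every B-production
Closure: [S' -> .S, S -> .Aa, S -> .c, A -> .ccB, A -> .a]


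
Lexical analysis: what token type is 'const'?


Pattern: reserved word
Type: KEYWORD


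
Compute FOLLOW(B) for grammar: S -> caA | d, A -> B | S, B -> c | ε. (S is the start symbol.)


$ ∈ FOLLOW(S). For each A -> αBβ: add FIRST(β)\{ε} to FOLLOW(B); if β nullable, add FOLLOW(A).
FOLLOW(B) = {$}


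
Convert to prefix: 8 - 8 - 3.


left-to-right (same/higher precedence on left): tree is (- (- 8 8) 3)
Prefix: - - 8 8 3


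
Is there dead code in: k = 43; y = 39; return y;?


k is assigned but never read
Dead: 'k = 43'


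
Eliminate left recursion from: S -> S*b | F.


Left-recursive alternatives: S*b; non-recursive: F
Introduce S': S -> FS', S' -> *bS' | ε


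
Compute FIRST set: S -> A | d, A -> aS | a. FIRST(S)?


Per alternative of S: FIRST(A) = {a}; FIRST(d) = {d}
FIRST(S) = {a, d}


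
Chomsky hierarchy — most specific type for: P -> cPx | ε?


Single nonterminal LHS, but c^n x^n is not regular
Classification: Type 2 (Context-Free)


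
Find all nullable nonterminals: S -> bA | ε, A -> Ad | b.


A nonterminal is nullable iff some alternative derives ε (directly, or every symbol in it is nullable)
Nullable: {S}


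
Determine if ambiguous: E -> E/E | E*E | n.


'n/n*n' has two parse trees (no precedence encoded between / and *)
Ambiguous


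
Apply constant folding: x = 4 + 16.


4 + 16 = 20 at compile time
Optimized: x = 20


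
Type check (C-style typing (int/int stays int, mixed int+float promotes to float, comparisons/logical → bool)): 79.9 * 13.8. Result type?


Operand types: float * float
Rule: mixed int/float promotes to float; int/int stays int
Result type: float


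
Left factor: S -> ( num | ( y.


Common prefix: '('
Factored: S -> ( S', S' -> num | y


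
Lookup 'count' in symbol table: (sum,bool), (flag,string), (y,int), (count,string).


Lookup 'count' → type string


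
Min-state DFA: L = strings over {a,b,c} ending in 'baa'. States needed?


Track the longest suffix of input matching a prefix of 'baa': 4 classes (prefixes of length 0..3)
Minimal DFA: 4 states


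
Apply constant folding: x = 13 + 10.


13 + 10 = 23 at compile time
Optimized: x = 23


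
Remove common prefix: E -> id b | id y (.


Common prefix: 'id'
Factored: E -> id E', E' -> b | y (


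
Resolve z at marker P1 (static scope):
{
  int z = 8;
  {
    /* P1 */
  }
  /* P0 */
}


P1's block does not declare z; resolves to the enclosing declaration at depth 0
z = 8


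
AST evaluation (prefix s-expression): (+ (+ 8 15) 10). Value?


Evaluate inner: (+ 8 15) = 23
Evaluate root: (+ 23 10) = 33
Result: 33


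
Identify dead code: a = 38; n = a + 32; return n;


a is read by n's definition; n is returned
No dead code


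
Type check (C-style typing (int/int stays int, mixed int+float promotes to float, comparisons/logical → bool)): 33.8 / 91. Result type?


Operand types: float / int
Rule: mixed int/float promotes to float; int/int stays int
Result type: float


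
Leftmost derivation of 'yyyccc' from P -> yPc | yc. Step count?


Derivation: P => yPc => yyPcc => yyyccc
Steps: 3


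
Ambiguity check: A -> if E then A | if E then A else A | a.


dangling else: 'if E then if E then a else a' parses two ways
Ambiguous


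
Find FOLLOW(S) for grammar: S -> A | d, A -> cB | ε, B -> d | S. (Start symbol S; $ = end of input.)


$ ∈ FOLLOW(S). For each A -> αBβ: add FIRST(β)\{ε} to FOLLOW(B); if β nullable, add FOLLOW(A).
FOLLOW(S) = {$}


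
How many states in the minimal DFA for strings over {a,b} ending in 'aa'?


Track the longest suffix of input matching a prefix of 'aa': 3 classes (prefixes of length 0..2)
Minimal DFA: 3 states


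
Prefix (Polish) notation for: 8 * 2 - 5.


left-to-right (same/higher precedence on left): tree is (- (* 8 2) 5)
Prefix: - * 8 2 5


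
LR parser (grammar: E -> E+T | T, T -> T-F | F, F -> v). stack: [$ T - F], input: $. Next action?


handle 'T-F' on top
Action: reduce (T -> T-F)


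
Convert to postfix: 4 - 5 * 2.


* has higher precedence, evaluate 5*2 first
Postfix: 4 5 2 * -


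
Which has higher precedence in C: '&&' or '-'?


'-' is additive (level 9); '&&' is logical AND (level 2)
Higher level binds tighter
'-' has higher precedence than '&&'


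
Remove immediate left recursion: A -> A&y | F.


Left-recursive alternatives: A&y; non-recursive: F
Introduce A': A -> FA', A' -> &yA' | ε


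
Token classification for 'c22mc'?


Pattern: letter/underscore followed by alphanumerics, not a keyword
Type: IDENTIFIER


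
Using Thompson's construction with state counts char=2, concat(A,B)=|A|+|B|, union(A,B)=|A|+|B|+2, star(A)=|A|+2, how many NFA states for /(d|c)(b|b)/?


Syntax tree has 4 char leaf(s), 2 union(s), 0 star(s)
chars contribute 4×2 = 8; each union adds +2; each star adds +2
Total: 8 + 4 + 0 = 12 states


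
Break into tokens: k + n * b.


Scan left to right, longest-match per lexeme
Tokens: ID(k), OP(+), ID(n), OP(*), ID(b)


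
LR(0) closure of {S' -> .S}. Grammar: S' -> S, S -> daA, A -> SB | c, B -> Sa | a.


Start: S' -> .S
For each item with dot before a nonterminal B, add B -> .γ for every B-production
Closure: [S' -> .S, S -> .daA]


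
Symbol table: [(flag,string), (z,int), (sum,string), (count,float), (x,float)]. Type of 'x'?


Lookup 'x' → type float


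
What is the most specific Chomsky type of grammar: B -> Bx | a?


Left-linear: every RHS is a terminal or one nonterminal followed by a terminal
Classification: Type 3 (Regular)


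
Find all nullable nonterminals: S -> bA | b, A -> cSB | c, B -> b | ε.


A nonterminal is nullable iff some alternative derives ε (directly, or every symbol in it is nullable)
Nullable: {B}


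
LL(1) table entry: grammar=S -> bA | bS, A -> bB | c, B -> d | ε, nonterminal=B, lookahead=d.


For [B, d]: 'd' ∈ FIRST(d)
Entry: B -> d


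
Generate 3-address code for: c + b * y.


Break into single-operator statements:
t1 = b * y
t2 = c + t1


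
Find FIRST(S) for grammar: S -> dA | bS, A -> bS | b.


Per alternative of S: FIRST(dA) = {d}; FIRST(bS) = {b}
FIRST(S) = {b, d}


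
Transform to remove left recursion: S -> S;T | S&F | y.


Left-recursive alternatives: S;T, S&F; non-recursive: y
Introduce S': S -> yS', S' -> ;TS' | &FS' | ε


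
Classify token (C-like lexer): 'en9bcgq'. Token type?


Pattern: letter/underscore followed by alphanumerics, not a keyword
Type: IDENTIFIER


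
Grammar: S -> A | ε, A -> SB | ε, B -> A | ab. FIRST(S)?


Per alternative of S: FIRST(A) = {a, ε}; FIRST(ε) = {ε}
FIRST(S) = {a, ε}


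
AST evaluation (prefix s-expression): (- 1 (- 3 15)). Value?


Evaluate inner: (- 3 15) = -12
Evaluate root: (- 1 -12) = 13
Result: 13


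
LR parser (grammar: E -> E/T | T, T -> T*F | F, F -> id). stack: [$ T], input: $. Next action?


lookahead ∉ {*} so T won't extend; reduce E -> T
Action: reduce (E -> T)


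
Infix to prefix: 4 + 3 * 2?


'*' binds tighter: tree is (+ 4 (* 3 2))
Prefix: + 4 * 3 2


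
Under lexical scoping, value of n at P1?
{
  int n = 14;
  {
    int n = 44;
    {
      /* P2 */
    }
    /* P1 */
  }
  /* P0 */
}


n declared in the same block as P1
n = 44


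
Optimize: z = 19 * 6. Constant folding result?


19 * 6 = 114 at compile time
Optimized: z = 114


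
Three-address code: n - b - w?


Break into single-operator statements:
t1 = n - b
t2 = t1 - w


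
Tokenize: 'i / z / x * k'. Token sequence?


Scan left to right, longest-match per lexeme
Tokens: ID(i), OP(/), ID(z), OP(/), ID(x), OP(*), ID(k)


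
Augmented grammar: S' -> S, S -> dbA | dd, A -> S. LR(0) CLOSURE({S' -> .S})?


Start: S' -> .S
For each item with dot before a nonterminal B, add B -> .γ for every B-production
Closure: [S' -> .S, S -> .dbA, S -> .dd]


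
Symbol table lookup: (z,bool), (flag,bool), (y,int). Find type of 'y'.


Lookup 'y' → type int


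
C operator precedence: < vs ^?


'<' is relational (level 7); '^' is bitwise XOR (level 4)
Higher level binds tighter
'<' has higher precedence than '^'


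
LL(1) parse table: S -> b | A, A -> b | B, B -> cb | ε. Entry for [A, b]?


For [A, b]: 'b' ∈ FIRST(b)
Entry: A -> b


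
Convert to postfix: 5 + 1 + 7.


Left to right (same or higher precedence on left)
Postfix: 5 1 + 7 +


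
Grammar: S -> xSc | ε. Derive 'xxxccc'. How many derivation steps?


Derivation: S => xSc => xxScc => xxxSccc => xxxccc
Steps: 4


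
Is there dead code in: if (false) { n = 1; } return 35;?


condition is constant false, so the whole block is unreachable
Dead: 'if (false) { n = 1; }'


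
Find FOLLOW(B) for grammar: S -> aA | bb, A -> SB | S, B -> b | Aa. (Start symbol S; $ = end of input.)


$ ∈ FOLLOW(S). For each A -> αBβ: add FIRST(β)\{ε} to FOLLOW(B); if β nullable, add FOLLOW(A).
FOLLOW(B) = {$, a, b}


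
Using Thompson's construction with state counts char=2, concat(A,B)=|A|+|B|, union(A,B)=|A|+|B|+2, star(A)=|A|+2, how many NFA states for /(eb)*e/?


Syntax tree has 3 char leaf(s), 0 union(s), 1 star(s)
chars contribute 3×2 = 6; each union adds +2; each star adds +2
Total: 6 + 0 + 2 = 8 states


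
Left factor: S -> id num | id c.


Common prefix: 'id'
Factored: S -> id S', S' -> num | c


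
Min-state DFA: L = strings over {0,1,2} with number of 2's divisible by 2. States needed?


Track (count of 2) mod 2: states 0..1, accept at 0
Minimal DFA: 2 states


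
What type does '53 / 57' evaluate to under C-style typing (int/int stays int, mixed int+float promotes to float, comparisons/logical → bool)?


Operand types: int / int
Rule: mixed int/float promotes to float; int/int stays int
Result type: int


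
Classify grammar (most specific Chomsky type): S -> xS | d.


Right-linear: every RHS is a terminal or a terminal followed by one nonterminal
Classification: Type 3 (Regular)


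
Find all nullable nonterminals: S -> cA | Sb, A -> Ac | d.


A nonterminal is nullable iff some alternative derives ε (directly, or every symbol in it is nullable)
Nullable: {}


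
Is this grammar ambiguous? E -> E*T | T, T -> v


precedence layered via separate nonterminal T: deterministic
Unambiguous


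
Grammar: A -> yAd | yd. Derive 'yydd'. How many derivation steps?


Derivation: A => yAd => yydd
Steps: 2


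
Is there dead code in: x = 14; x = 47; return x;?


first assignment to x is overwritten before any read
Dead: 'x = 14'


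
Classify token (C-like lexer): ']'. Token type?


Pattern: delimiter/punctuation
Type: PUNCTUATION


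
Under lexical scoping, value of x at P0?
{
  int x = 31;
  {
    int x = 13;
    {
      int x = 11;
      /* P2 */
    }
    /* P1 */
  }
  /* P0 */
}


x declared in the same block as P0
x = 31


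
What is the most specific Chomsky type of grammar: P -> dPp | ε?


Single nonterminal LHS, but d^n p^n is not regular
Classification: Type 2 (Context-Free)


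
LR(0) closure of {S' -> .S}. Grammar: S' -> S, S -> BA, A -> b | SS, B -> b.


Start: S' -> .S
For each item with dot before a nonterminal B, add B -> .γ for every B-production
Closure: [S' -> .S, S -> .BA, B -> .b]


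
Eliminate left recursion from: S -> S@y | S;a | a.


Left-recursive alternatives: S@y, S;a; non-recursive: a
Introduce S': S -> aS', S' -> @yS' | ;aS' | ε


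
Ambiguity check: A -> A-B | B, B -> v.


precedence layered via separate nonterminal B: deterministic
Unambiguous


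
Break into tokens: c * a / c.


Scan left to right, longest-match per lexeme
Tokens: ID(c), OP(*), ID(a), OP(/), ID(c)


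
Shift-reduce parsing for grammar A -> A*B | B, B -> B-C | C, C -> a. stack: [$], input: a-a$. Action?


no handle on stack; shift 'a'
Action: shift


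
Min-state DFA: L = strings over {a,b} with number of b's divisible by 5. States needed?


Track (count of b) mod 5: states 0..4, accept at 0
Minimal DFA: 5 states


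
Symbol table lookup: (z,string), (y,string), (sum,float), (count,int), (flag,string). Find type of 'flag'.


Lookup 'flag' → type string


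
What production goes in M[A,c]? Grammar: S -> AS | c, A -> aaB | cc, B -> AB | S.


For [A, c]: 'c' ∈ FIRST(cc)
Entry: A -> cc


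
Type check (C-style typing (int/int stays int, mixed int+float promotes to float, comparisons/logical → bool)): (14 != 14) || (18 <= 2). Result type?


Operand types: bool || bool
Rule: logical operators take bool operands and yield bool
Result type: bool


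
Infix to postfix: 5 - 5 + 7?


Left to right (same or higher precedence on left)
Postfix: 5 5 - 7 +


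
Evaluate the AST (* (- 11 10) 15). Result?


Evaluate inner: (- 11 10) = 1
Evaluate root: (* 1 15) = 15
Result: 15


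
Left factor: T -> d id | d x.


Common prefix: 'd'
Factored: T -> d T', T' -> id | x


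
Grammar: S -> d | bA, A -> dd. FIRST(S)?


Per alternative of S: FIRST(d) = {d}; FIRST(bA) = {b}
FIRST(S) = {b, d}


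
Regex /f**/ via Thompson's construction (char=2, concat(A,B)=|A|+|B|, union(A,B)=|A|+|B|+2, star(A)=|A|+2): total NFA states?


Syntax tree has 1 char leaf(s), 0 union(s), 2 star(s)
chars contribute 1×2 = 2; each union adds +2; each star adds +2
Total: 2 + 0 + 4 = 6 states


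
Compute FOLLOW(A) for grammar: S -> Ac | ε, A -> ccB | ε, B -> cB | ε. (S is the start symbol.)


$ ∈ FOLLOW(S). For each A -> αBβ: add FIRST(β)\{ε} to FOLLOW(B); if β nullable, add FOLLOW(A).
FOLLOW(A) = {c}


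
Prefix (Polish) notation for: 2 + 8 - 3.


left-to-right (same/higher precedence on left): tree is (- (+ 2 8) 3)
Prefix: - + 2 8 3


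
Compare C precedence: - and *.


'*' is multiplicative (level 10); '-' is additive (level 9)
Higher level binds tighter
'*' has higher precedence than '-'


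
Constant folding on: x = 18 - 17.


18 - 17 = 1 at compile time
Optimized: x = 1


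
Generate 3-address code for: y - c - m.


Break into single-operator statements:
t1 = y - c
t2 = t1 - m


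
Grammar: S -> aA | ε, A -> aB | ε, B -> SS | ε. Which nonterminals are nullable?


A nonterminal is nullable iff some alternative derives ε (directly, or every symbol in it is nullable)
Nullable: {A, B, S}


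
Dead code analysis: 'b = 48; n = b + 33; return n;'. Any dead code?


b is read by n's definition; n is returned
No dead code


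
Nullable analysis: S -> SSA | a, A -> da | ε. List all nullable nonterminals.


A nonterminal is nullable iff some alternative derives ε (directly, or every symbol in it is nullable)
Nullable: {A}


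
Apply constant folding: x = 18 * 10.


18 * 10 = 180 at compile time
Optimized: x = 180


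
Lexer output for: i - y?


Scan left to right, longest-match per lexeme
Tokens: ID(i), OP(-), ID(y)


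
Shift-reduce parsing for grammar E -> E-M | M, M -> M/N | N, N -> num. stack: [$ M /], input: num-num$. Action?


no handle; shift 'num'
Action: shift


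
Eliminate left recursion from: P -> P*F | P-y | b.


Left-recursive alternatives: P*F, P-y; non-recursive: b
Introduce P': P -> bP', P' -> *FP' | -yP' | ε


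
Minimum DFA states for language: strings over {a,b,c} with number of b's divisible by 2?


Track (count of b) mod 2: states 0..1, accept at 0
Minimal DFA: 2 states


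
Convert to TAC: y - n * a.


Break into single-operator statements:
t1 = n * a
t2 = y - t1


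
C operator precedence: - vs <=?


'-' is additive (level 9); '<=' is relational (level 7)
Higher level binds tighter
'-' has higher precedence than '<='


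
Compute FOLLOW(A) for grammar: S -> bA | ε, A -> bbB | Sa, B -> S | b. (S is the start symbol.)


$ ∈ FOLLOW(S). For each A -> αBβ: add FIRST(β)\{ε} to FOLLOW(B); if β nullable, add FOLLOW(A).
FOLLOW(A) = {$, a}


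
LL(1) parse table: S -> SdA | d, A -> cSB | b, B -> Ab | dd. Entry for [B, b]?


For [B, b]: 'b' ∈ FIRST(Ab)
Entry: B -> Ab


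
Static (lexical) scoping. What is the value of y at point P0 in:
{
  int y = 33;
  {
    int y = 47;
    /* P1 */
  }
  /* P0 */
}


y declared in the same block as P0
y = 33


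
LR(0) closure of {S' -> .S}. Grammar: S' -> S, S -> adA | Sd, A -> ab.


Start: S' -> .S
For each item with dot before a nonterminal B, add B -> .γ for every B-production
Closure: [S' -> .S, S -> .adA, S -> .Sd]


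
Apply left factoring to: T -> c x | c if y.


Common prefix: 'c'
Factored: T -> c T', T' -> x | if y


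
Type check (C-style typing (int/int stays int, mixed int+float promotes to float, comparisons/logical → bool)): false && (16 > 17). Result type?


Operand types: bool && bool
Rule: logical operators take bool operands and yield bool
Result type: bool


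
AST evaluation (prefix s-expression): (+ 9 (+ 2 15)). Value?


Evaluate inner: (+ 2 15) = 17
Evaluate root: (+ 9 17) = 26
Result: 26


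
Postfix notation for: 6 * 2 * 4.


Left to right (same or higher precedence on left)
Postfix: 6 2 * 4 *


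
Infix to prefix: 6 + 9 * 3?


'*' binds tighter: tree is (+ 6 (* 9 3))
Prefix: + 6 * 9 3


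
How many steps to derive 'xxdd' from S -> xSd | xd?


Derivation: S => xSd => xxdd
Steps: 2


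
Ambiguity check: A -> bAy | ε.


balanced b^n…y^n: each string has a unique parse
Unambiguous


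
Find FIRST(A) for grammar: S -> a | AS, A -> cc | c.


Per alternative of A: FIRST(cc) = {c}; FIRST(c) = {c}
FIRST(A) = {c}


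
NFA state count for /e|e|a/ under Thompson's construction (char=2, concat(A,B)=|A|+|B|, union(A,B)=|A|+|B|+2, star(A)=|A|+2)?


Syntax tree has 3 char leaf(s), 2 union(s), 0 star(s)
chars contribute 3×2 = 6; each union adds +2; each star adds +2
Total: 6 + 4 + 0 = 10 states


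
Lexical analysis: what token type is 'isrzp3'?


Pattern: letter/underscore followed by alphanumerics, not a keyword
Type: IDENTIFIER


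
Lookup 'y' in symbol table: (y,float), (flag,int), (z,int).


Lookup 'y' → type float


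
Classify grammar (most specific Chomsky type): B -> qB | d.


Right-linear: every RHS is a terminal or a terminal followed by one nonterminal
Classification: Type 3 (Regular)


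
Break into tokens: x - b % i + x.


Scan left to right, longest-match per lexeme
Tokens: ID(x), OP(-), ID(b), OP(%), ID(i), OP(+), ID(x)


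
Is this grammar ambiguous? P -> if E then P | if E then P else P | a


dangling else: 'if E then if E then a else a' parses two ways
Ambiguous


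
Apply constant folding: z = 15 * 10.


15 * 10 = 150 at compile time
Optimized: z = 150


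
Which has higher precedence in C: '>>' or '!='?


'>>' is shift (level 8); '!=' is equality (level 6)
Higher level binds tighter
'>>' has higher precedence than '!='


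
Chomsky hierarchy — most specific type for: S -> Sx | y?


Left-linear: every RHS is a terminal or one nonterminal followed by a terminal
Classification: Type 3 (Regular)


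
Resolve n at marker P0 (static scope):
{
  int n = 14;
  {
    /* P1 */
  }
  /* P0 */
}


n declared in the same block as P0
n = 14


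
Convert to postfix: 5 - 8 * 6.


* has higher precedence, evaluate 8*6 first
Postfix: 5 8 6 * -


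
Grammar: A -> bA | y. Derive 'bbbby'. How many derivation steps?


Derivation: A => bA => bbA => bbbA => bbbbA => bbbby
Steps: 5


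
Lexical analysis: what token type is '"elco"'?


Pattern: double-quoted sequence
Type: STRING_LITERAL


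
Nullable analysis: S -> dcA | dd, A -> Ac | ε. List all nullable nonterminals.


A nonterminal is nullable iff some alternative derives ε (directly, or every symbol in it is nullable)
Nullable: {A}


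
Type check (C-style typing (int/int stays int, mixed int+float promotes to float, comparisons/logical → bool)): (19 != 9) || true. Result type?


Operand types: bool || bool
Rule: logical operators take bool operands and yield bool
Result type: bool


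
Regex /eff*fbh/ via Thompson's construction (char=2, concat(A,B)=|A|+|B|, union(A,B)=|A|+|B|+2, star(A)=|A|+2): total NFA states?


Syntax tree has 6 char leaf(s), 0 union(s), 1 star(s)
chars contribute 6×2 = 12; each union adds +2; each star adds +2
Total: 12 + 0 + 2 = 14 states


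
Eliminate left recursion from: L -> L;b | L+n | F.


Left-recursive alternatives: L;b, L+n; non-recursive: F
Introduce L': L -> FL', L' -> ;bL' | +nL' | ε


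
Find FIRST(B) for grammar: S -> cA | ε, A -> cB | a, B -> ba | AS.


Per alternative of B: FIRST(ba) = {b}; FIRST(AS) = {a, c}
FIRST(B) = {a, b, c}


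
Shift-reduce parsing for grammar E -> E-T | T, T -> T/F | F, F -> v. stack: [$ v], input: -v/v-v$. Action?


'v' on top is the handle for F -> v
Action: reduce (F -> v)


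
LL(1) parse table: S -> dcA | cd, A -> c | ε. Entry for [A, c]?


For [A, c]: 'c' ∈ FIRST(c)
Entry: A -> c


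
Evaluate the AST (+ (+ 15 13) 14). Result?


Evaluate inner: (+ 15 13) = 28
Evaluate root: (+ 28 14) = 42
Result: 42


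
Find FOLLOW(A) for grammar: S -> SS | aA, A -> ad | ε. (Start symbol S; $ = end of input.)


$ ∈ FOLLOW(S). For each A -> αBβ: add FIRST(β)\{ε} to FOLLOW(B); if β nullable, add FOLLOW(A).
FOLLOW(A) = {$, a}


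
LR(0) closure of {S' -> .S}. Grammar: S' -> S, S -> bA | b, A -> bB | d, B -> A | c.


Start: S' -> .S
For each item with dot before a nonterminal B, add B -> .γ for every B-production
Closure: [S' -> .S, S -> .bA, S -> .b]


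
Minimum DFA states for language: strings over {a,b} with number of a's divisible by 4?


Track (count of a) mod 4: states 0..3, accept at 0
Minimal DFA: 4 states


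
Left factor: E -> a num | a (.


Common prefix: 'a'
Factored: E -> a E', E' -> num | (


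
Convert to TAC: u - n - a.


Break into single-operator statements:
t1 = u - n
t2 = t1 - a


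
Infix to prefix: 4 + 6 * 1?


'*' binds tighter: tree is (+ 4 (* 6 1))
Prefix: + 4 * 6 1


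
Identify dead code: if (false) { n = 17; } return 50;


condition is constant false, so the whole block is unreachable
Dead: 'if (false) { n = 17; }'


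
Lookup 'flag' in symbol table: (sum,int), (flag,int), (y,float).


Lookup 'flag' → type int


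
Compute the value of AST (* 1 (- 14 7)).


Evaluate inner: (- 14 7) = 7
Evaluate root: (* 1 7) = 7
Result: 7


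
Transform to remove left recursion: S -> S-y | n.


Left-recursive alternatives: S-y; non-recursive: n
Introduce S': S -> nS', S' -> -yS' | ε


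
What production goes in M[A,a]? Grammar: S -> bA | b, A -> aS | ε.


For [A, a]: 'a' ∈ FIRST(aS)
Entry: A -> aS


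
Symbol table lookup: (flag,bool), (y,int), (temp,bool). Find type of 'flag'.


Lookup 'flag' → type bool


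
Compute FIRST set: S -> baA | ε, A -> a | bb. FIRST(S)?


Per alternative of S: FIRST(baA) = {b}; FIRST(ε) = {ε}
FIRST(S) = {b, ε}


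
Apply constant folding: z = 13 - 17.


13 - 17 = -4 at compile time
Optimized: z = -4


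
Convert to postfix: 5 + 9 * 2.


* has higher precedence, evaluate 9*2 first
Postfix: 5 9 2 * +


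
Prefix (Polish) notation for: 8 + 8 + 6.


left-to-right (same/higher precedence on left): tree is (+ (+ 8 8) 6)
Prefix: + + 8 8 6


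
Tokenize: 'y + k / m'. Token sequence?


Scan left to right, longest-match per lexeme
Tokens: ID(y), OP(+), ID(k), OP(/), ID(m)


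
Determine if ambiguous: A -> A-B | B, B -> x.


precedence layered via separate nonterminal B: deterministic
Unambiguous


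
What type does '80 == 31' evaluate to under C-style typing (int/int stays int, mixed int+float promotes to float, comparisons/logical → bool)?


Operand types: int == int
Rule: comparison yields bool
Result type: bool


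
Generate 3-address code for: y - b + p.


Break into single-operator statements:
t1 = y - b
t2 = t1 + p


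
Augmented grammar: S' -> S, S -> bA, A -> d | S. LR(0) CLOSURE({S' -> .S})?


Start: S' -> .S
For each item with dot before a nonterminal B, add B -> .γ for every B-production
Closure: [S' -> .S, S -> .bA]


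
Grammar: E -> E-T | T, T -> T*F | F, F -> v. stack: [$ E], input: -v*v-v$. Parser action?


shift '-' to continue E -> E-T
Action: shift


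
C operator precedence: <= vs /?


'/' is multiplicative (level 10); '<=' is relational (level 7)
Higher level binds tighter
'/' has higher precedence than '<='


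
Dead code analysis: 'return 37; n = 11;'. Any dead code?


statement follows a return and is unreachable
Dead: 'n = 11'


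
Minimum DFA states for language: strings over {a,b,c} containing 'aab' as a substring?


KMP-style automaton: 3 progress states + 1 absorbing accept = 4
Minimal DFA: 4 states


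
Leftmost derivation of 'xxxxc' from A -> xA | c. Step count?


Derivation: A => xA => xxA => xxxA => xxxxA => xxxxc
Steps: 5


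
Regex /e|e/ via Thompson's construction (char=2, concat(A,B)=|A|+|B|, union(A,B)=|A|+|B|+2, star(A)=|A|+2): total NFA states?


Syntax tree has 2 char leaf(s), 1 union(s), 0 star(s)
chars contribute 2×2 = 4; each union adds +2; each star adds +2
Total: 4 + 2 + 0 = 6 states


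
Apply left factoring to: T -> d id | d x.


Common prefix: 'd'
Factored: T -> d T', T' -> id | x


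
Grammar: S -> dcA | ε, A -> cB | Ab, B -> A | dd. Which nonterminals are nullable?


A nonterminal is nullable iff some alternative derives ε (directly, or every symbol in it is nullable)
Nullable: {S}


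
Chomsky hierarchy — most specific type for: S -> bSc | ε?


Single nonterminal LHS, but b^n c^n is not regular
Classification: Type 2 (Context-Free)
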